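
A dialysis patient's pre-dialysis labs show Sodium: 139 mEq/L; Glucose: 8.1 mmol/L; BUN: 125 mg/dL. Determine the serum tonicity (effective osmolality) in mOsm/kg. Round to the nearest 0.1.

Effective osmolality excludes urea (freely permeant across cell membranes):
2·Na + glucose
= 2·139 + 8.1
= 278 + 8.1
= 286.1 mOsm/kg

286.1 mOsm/kg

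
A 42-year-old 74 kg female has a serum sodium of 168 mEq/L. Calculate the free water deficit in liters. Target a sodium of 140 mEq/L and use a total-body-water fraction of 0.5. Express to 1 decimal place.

TBW = 0.5 · 74 = 37 L
Free water deficit = TBW · (Na/140 − 1)
= 37 · (168/140 − 1)
= 37 · 0.2
= 7.4 L

7.4 L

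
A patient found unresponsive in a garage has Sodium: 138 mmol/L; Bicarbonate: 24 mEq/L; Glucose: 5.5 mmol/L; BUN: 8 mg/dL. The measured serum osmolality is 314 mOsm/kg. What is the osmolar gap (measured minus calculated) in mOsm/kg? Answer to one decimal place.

29.6 mOsm/kg

Calculated osmolality = 2·Na + glucose + BUN/2.8
= 2·138 + 5.5 + 8/2.8
= 276 + 5.50 + 2.86
= 284.36 mOsm/kg ≈ 284.4 mOsm/kg
Osmolar gap = measured − calculated = 314 − 284.4 = 29.6 mOsm/kg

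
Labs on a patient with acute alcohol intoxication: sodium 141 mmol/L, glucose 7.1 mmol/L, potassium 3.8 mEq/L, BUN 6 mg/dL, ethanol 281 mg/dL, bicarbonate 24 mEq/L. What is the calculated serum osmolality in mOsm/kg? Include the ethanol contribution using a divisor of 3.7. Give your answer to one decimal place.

Calculated osmolality = 2·Na + glucose + BUN/2.8 + ethanol/3.7
= 2·141 + 7.1 + 6/2.8 + 281/3.7
= 282 + 7.10 + 2.14 + 75.95
= 367.19 mOsm/kg

367.2 mOsm/kg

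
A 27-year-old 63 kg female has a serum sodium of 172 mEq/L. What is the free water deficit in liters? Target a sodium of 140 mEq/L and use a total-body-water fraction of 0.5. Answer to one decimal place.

TBW = 0.5 · 63 = 31.5 L
Free water deficit = TBW · (Na/140 − 1)
= 31.5 · (172/140 − 1)
= 31.5 · 0.2286
= 7.2 L

7.2 L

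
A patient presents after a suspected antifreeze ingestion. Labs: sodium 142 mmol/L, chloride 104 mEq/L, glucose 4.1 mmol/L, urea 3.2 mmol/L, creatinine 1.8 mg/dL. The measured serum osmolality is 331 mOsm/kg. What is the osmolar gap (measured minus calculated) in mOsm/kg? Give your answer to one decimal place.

39.7 mOsm/kg

Calculated osmolality = 2·Na + glucose + urea
= 2·142 + 4.1 + 3.2
= 284 + 4.10 + 3.20
= 291.3 mOsm/kg ≈ 291.3 mOsm/kg
Osmolar gap = measured − calculated = 331 − 291.3 = 39.7 mOsm/kg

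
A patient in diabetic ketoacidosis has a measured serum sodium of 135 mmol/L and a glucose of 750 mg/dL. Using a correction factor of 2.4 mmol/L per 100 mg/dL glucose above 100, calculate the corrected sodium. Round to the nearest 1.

151 mmol/L

Corrected Na = measured Na + 2.4 · (glucose − 100)/100
= 135 + 2.4 · (750 − 100)/100
= 135 + 15.6
= 150.6 mmol/L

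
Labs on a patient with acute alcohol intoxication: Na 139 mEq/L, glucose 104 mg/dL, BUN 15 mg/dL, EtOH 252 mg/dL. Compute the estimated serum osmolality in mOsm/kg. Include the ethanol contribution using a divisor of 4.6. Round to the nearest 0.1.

Calculated osmolality = 2·Na + glucose/18 + BUN/2.8 + ethanol/4.6
= 2·139 + 104/18 + 15/2.8 + 252/4.6
= 278 + 5.78 + 5.36 + 54.78
= 343.92 mOsm/kg

343.9 mOsm/kg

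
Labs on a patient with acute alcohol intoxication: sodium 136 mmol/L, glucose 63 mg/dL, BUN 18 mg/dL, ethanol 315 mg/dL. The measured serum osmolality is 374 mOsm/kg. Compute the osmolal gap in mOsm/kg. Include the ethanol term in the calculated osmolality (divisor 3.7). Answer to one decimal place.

6.9 mOsm/kg

Calculated osmolality = 2·Na + glucose/18 + BUN/2.8 + ethanol/3.7
= 2·136 + 63/18 + 18/2.8 + 315/3.7
= 272 + 3.50 + 6.43 + 85.14
= 367.07 mOsm/kg ≈ 367.1 mOsm/kg
Osmolar gap = measured − calculated = 374 − 367.1 = 6.9 mOsm/kg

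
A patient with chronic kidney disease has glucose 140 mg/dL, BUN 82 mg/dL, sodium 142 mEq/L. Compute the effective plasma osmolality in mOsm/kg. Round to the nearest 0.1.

Effective osmolality excludes urea (freely permeant across cell membranes):
2·Na + glucose/18
= 2·142 + 140/18
= 284 + 7.78
= 291.78 mOsm/kg

291.8 mOsm/kg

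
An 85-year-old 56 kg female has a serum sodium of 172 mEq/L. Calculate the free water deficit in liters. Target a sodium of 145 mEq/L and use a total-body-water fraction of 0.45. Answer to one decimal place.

4.7 L

TBW = 0.45 · 56 = 25.2 L
Free water deficit = TBW · (Na/145 − 1)
= 25.2 · (172/145 − 1)
= 25.2 · 0.1862
= 4.69 L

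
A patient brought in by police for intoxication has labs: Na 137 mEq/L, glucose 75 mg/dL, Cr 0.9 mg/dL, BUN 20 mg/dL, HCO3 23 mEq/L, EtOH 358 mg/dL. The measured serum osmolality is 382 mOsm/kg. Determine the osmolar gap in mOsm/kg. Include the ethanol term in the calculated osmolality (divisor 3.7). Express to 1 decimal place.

Calculated osmolality = 2·Na + glucose/18 + BUN/2.8 + ethanol/3.7
= 2·137 + 75/18 + 20/2.8 + 358/3.7
= 274 + 4.17 + 7.14 + 96.76
= 382.07 mOsm/kg ≈ 382.1 mOsm/kg
Osmolar gap = measured − calculated = 382 − 382.1 = -0.1 mOsm/kg

-0.1 mOsm/kg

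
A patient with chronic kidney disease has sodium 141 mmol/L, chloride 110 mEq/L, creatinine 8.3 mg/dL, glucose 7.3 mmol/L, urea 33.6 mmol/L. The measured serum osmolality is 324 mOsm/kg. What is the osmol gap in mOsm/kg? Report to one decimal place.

1.1 mOsm/kg

Calculated osmolality = 2·Na + glucose + urea
= 2·141 + 7.3 + 33.6
= 282 + 7.30 + 33.60
= 322.9 mOsm/kg ≈ 322.9 mOsm/kg
Osmolar gap = measured − calculated = 324 − 322.9 = 1.1 mOsm/kg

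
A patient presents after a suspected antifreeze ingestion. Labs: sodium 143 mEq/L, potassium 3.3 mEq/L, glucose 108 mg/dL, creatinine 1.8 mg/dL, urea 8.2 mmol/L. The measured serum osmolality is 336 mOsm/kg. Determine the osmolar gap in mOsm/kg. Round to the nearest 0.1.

Calculated osmolality = 2·Na + glucose/18 + urea
= 2·143 + 108/18 + 8.2
= 286 + 6 + 8.20
= 300.2 mOsm/kg ≈ 300.2 mOsm/kg
Osmolar gap = measured − calculated = 336 − 300.2 = 35.8 mOsm/kg

35.8 mOsm/kg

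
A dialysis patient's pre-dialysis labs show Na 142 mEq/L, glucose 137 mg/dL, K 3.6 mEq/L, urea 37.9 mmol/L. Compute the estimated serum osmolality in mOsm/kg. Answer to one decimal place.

Calculated osmolality = 2·Na + glucose/18 + urea
= 2·142 + 137/18 + 37.9
= 284 + 7.61 + 37.90
= 329.51 mOsm/kg

329.5 mOsm/kg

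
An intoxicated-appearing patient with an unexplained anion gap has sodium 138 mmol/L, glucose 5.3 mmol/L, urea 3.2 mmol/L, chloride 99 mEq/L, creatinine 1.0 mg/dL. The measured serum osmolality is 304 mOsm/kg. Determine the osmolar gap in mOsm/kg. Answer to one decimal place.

19.5 mOsm/kg

Calculated osmolality = 2·Na + glucose + urea
= 2·138 + 5.3 + 3.2
= 276 + 5.30 + 3.20
= 284.5 mOsm/kg ≈ 284.5 mOsm/kg
Osmolar gap = measured − calculated = 304 − 284.5 = 19.5 mOsm/kg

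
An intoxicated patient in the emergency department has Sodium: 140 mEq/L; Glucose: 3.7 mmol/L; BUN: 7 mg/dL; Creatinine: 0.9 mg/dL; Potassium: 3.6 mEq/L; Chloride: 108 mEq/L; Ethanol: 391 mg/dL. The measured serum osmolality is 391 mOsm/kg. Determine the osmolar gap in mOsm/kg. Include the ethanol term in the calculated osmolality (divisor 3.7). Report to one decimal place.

-0.9 mOsm/kg

Calculated osmolality = 2·Na + glucose + BUN/2.8 + ethanol/3.7
= 2·140 + 3.7 + 7/2.8 + 391/3.7
= 280 + 3.70 + 2.50 + 105.68
= 391.88 mOsm/kg ≈ 391.9 mOsm/kg
Osmolar gap = measured − calculated = 391 − 391.9 = -0.9 mOsm/kg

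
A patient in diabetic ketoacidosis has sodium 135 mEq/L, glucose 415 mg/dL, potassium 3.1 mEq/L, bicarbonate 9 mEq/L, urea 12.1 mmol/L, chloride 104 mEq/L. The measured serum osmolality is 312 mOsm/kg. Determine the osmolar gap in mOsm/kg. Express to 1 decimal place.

Calculated osmolality = 2·Na + glucose/18 + urea
= 2·135 + 415/18 + 12.1
= 270 + 23.06 + 12.10
= 305.16 mOsm/kg ≈ 305.2 mOsm/kg
Osmolar gap = measured − calculated = 312 − 305.2 = 6.8 mOsm/kg

6.8 mOsm/kg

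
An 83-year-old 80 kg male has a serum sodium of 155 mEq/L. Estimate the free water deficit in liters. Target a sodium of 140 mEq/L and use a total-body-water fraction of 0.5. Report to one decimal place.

TBW = 0.5 · 80 = 40 L
Free water deficit = TBW · (Na/140 − 1)
= 40 · (155/140 − 1)
= 40 · 0.1071
= 4.28 L

4.3 L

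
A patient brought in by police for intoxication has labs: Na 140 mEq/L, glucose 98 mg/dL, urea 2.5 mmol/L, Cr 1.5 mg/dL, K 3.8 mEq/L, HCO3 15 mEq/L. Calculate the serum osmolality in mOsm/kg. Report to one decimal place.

287.9 mOsm/kg

Calculated osmolality = 2·Na + glucose/18 + urea
= 2·140 + 98/18 + 2.5
= 280 + 5.44 + 2.50
= 287.94 mOsm/kg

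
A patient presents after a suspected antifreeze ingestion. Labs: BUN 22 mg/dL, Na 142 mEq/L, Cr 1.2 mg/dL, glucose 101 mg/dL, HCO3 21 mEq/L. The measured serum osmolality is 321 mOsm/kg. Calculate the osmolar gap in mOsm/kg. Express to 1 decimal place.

23.5 mOsm/kg

Calculated osmolality = 2·Na + glucose/18 + BUN/2.8
= 2·142 + 101/18 + 22/2.8
= 284 + 5.61 + 7.86
= 297.47 mOsm/kg ≈ 297.5 mOsm/kg
Osmolar gap = measured − calculated = 321 − 297.5 = 23.5 mOsm/kg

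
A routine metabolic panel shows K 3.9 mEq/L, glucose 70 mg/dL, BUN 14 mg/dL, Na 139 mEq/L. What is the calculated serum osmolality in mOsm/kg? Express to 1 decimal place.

Calculated osmolality = 2·Na + glucose/18 + BUN/2.8
= 2·139 + 70/18 + 14/2.8
= 278 + 3.89 + 5
= 286.89 mOsm/kg

286.9 mOsm/kg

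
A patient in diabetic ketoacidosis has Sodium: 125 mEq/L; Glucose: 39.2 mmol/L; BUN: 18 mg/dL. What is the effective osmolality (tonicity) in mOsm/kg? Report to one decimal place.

Effective osmolality excludes urea (freely permeant across cell membranes):
2·Na + glucose
= 2·125 + 39.2
= 250 + 39.2
= 289.2 mOsm/kg

289.2 mOsm/kg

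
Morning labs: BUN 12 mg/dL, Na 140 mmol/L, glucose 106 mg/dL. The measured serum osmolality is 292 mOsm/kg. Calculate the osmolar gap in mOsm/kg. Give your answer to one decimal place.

1.8 mOsm/kg

Calculated osmolality = 2·Na + glucose/18 + BUN/2.8
= 2·140 + 106/18 + 12/2.8
= 280 + 5.89 + 4.29
= 290.18 mOsm/kg ≈ 290.2 mOsm/kg
Osmolar gap = measured − calculated = 292 − 290.2 = 1.8 mOsm/kg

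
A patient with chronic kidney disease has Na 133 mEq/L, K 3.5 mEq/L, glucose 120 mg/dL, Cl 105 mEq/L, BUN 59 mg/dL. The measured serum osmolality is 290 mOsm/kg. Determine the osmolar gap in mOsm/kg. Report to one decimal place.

-3.7 mOsm/kg

Calculated osmolality = 2·Na + glucose/18 + BUN/2.8
= 2·133 + 120/18 + 59/2.8
= 266 + 6.67 + 21.07
= 293.74 mOsm/kg ≈ 293.7 mOsm/kg
Osmolar gap = measured − calculated = 290 − 293.7 = -3.7 mOsm/kg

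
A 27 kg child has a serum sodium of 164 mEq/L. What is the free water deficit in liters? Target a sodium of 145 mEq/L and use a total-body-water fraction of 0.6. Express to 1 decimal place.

TBW = 0.6 · 27 = 16.2 L
Free water deficit = TBW · (Na/145 − 1)
= 16.2 · (164/145 − 1)
= 16.2 · 0.131
= 2.12 L

2.1 L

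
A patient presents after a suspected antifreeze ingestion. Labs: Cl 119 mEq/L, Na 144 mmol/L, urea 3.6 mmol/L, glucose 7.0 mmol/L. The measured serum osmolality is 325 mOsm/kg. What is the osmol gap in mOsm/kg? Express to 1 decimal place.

Calculated osmolality = 2·Na + glucose + urea
= 2·144 + 7 + 3.6
= 288 + 7 + 3.60
= 298.6 mOsm/kg ≈ 298.6 mOsm/kg
Osmolar gap = measured − calculated = 325 − 298.6 = 26.4 mOsm/kg

26.4 mOsm/kg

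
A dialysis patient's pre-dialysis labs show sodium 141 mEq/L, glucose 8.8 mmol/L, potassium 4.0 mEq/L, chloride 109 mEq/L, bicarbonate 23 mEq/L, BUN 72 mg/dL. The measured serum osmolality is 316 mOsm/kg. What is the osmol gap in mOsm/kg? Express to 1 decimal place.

Calculated osmolality = 2·Na + glucose + BUN/2.8
= 2·141 + 8.8 + 72/2.8
= 282 + 8.80 + 25.71
= 316.51 mOsm/kg ≈ 316.5 mOsm/kg
Osmolar gap = measured − calculated = 316 − 316.5 = -0.5 mOsm/kg

-0.5 mOsm/kg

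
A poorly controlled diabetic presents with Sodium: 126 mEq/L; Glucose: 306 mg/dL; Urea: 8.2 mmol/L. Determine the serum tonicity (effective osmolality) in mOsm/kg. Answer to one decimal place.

Effective osmolality excludes urea (freely permeant across cell membranes):
2·Na + glucose/18
= 2·126 + 306/18
= 252 + 17
= 269 mOsm/kg

269.0 mOsm/kg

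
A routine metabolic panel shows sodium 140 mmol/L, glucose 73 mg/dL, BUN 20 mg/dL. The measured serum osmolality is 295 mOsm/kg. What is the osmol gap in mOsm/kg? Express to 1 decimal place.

Calculated osmolality = 2·Na + glucose/18 + BUN/2.8
= 2·140 + 73/18 + 20/2.8
= 280 + 4.06 + 7.14
= 291.2 mOsm/kg ≈ 291.2 mOsm/kg
Osmolar gap = measured − calculated = 295 − 291.2 = 3.8 mOsm/kg

3.8 mOsm/kg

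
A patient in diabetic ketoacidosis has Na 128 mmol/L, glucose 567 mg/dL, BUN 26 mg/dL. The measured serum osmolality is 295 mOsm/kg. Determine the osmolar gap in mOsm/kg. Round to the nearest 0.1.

Calculated osmolality = 2·Na + glucose/18 + BUN/2.8
= 2·128 + 567/18 + 26/2.8
= 256 + 31.50 + 9.29
= 296.79 mOsm/kg ≈ 296.8 mOsm/kg
Osmolar gap = measured − calculated = 295 − 296.8 = -1.8 mOsm/kg

-1.8 mOsm/kg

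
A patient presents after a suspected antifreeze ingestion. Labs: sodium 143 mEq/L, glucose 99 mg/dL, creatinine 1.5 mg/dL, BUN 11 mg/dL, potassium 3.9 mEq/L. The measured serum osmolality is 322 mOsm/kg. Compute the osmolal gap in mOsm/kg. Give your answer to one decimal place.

26.6 mOsm/kg

Calculated osmolality = 2·Na + glucose/18 + BUN/2.8
= 2·143 + 99/18 + 11/2.8
= 286 + 5.50 + 3.93
= 295.43 mOsm/kg ≈ 295.4 mOsm/kg
Osmolar gap = measured − calculated = 322 − 295.4 = 26.6 mOsm/kg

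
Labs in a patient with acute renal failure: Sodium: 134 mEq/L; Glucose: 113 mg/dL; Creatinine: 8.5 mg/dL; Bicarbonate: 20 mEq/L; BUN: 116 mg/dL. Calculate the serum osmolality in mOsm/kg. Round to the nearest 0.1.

315.7 mOsm/kg

Calculated osmolality = 2·Na + glucose/18 + BUN/2.8
= 2·134 + 113/18 + 116/2.8
= 268 + 6.28 + 41.43
= 315.71 mOsm/kg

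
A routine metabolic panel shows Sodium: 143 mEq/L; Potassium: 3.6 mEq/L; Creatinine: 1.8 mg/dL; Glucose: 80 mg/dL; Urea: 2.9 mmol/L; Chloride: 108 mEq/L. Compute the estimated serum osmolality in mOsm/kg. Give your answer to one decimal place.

293.3 mOsm/kg

Calculated osmolality = 2·Na + glucose/18 + urea
= 2·143 + 80/18 + 2.9
= 286 + 4.44 + 2.90
= 293.34 mOsm/kg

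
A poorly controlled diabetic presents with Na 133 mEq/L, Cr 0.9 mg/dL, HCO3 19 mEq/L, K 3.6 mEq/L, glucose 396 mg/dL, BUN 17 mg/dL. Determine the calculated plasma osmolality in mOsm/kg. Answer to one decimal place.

294.1 mOsm/kg

Calculated osmolality = 2·Na + glucose/18 + BUN/2.8
= 2·133 + 396/18 + 17/2.8
= 266 + 22 + 6.07
= 294.07 mOsm/kg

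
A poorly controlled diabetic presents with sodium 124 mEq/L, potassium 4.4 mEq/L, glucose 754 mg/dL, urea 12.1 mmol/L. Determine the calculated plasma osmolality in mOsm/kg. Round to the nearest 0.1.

302.0 mOsm/kg

Calculated osmolality = 2·Na + glucose/18 + urea
= 2·124 + 754/18 + 12.1
= 248 + 41.89 + 12.10
= 301.99 mOsm/kg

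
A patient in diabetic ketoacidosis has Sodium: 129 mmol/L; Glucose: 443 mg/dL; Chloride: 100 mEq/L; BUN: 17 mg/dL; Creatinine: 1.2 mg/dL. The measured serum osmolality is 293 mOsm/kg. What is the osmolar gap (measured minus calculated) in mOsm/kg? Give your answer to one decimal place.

Calculated osmolality = 2·Na + glucose/18 + BUN/2.8
= 2·129 + 443/18 + 17/2.8
= 258 + 24.61 + 6.07
= 288.68 mOsm/kg ≈ 288.7 mOsm/kg
Osmolar gap = measured − calculated = 293 − 288.7 = 4.3 mOsm/kg

4.3 mOsm/kg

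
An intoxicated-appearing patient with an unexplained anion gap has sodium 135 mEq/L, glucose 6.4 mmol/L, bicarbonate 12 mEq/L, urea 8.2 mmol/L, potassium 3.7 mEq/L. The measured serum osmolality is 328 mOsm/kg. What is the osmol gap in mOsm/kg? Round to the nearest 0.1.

43.4 mOsm/kg

Calculated osmolality = 2·Na + glucose + urea
= 2·135 + 6.4 + 8.2
= 270 + 6.40 + 8.20
= 284.6 mOsm/kg ≈ 284.6 mOsm/kg
Osmolar gap = measured − calculated = 328 − 284.6 = 43.4 mOsm/kg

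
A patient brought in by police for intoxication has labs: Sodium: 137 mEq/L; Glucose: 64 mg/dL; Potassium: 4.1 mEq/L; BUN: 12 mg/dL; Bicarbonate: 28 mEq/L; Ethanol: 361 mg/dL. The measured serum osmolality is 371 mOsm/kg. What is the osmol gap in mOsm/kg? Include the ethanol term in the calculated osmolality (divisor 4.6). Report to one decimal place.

10.7 mOsm/kg

Calculated osmolality = 2·Na + glucose/18 + BUN/2.8 + ethanol/4.6
= 2·137 + 64/18 + 12/2.8 + 361/4.6
= 274 + 3.56 + 4.29 + 78.48
= 360.33 mOsm/kg ≈ 360.3 mOsm/kg
Osmolar gap = measured − calculated = 371 − 360.3 = 10.7 mOsm/kg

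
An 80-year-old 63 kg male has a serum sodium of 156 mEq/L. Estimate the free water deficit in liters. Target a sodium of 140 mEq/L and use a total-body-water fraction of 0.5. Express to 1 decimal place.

3.6 L

TBW = 0.5 · 63 = 31.5 L
Free water deficit = TBW · (Na/140 − 1)
= 31.5 · (156/140 − 1)
= 31.5 · 0.1143
= 3.6 L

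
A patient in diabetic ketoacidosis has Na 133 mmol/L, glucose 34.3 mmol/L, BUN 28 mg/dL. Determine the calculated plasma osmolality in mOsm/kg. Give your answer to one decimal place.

310.3 mOsm/kg

Calculated osmolality = 2·Na + glucose + BUN/2.8
= 2·133 + 34.3 + 28/2.8
= 266 + 34.30 + 10
= 310.3 mOsm/kg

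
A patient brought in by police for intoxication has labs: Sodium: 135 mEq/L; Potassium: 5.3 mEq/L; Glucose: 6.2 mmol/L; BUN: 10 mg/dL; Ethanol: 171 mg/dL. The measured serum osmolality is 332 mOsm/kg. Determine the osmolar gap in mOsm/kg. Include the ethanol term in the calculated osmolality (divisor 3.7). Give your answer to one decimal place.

6.0 mOsm/kg

Calculated osmolality = 2·Na + glucose + BUN/2.8 + ethanol/3.7
= 2·135 + 6.2 + 10/2.8 + 171/3.7
= 270 + 6.20 + 3.57 + 46.22
= 325.99 mOsm/kg ≈ 326.0 mOsm/kg
Osmolar gap = measured − calculated = 332 − 326.0 = 6.0 mOsm/kg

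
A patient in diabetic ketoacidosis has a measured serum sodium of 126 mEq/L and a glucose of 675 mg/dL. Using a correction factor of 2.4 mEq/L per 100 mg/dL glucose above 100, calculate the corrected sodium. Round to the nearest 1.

Corrected Na = measured Na + 2.4 · (glucose − 100)/100
= 126 + 2.4 · (675 − 100)/100
= 126 + 13.8
= 139.8 mEq/L

140 mEq/L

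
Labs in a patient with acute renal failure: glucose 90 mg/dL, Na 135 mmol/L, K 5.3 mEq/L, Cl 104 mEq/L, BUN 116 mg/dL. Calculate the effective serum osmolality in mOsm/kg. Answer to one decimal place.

Effective osmolality excludes urea (freely permeant across cell membranes):
2·Na + glucose/18
= 2·135 + 90/18
= 270 + 5
= 275 mOsm/kg

275.0 mOsm/kg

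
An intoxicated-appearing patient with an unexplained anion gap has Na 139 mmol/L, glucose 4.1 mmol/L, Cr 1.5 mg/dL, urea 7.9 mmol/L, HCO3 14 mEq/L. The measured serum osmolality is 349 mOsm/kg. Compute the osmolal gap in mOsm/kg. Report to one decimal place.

Calculated osmolality = 2·Na + glucose + urea
= 2·139 + 4.1 + 7.9
= 278 + 4.10 + 7.90
= 290 mOsm/kg ≈ 290.0 mOsm/kg
Osmolar gap = measured − calculated = 349 − 290.0 = 59.0 mOsm/kg

59.0 mOsm/kg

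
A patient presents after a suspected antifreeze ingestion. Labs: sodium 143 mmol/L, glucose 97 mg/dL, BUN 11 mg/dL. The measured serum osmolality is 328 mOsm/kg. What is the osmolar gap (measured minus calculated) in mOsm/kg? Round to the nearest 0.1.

32.7 mOsm/kg

Calculated osmolality = 2·Na + glucose/18 + BUN/2.8
= 2·143 + 97/18 + 11/2.8
= 286 + 5.39 + 3.93
= 295.32 mOsm/kg ≈ 295.3 mOsm/kg
Osmolar gap = measured − calculated = 328 − 295.3 = 32.7 mOsm/kg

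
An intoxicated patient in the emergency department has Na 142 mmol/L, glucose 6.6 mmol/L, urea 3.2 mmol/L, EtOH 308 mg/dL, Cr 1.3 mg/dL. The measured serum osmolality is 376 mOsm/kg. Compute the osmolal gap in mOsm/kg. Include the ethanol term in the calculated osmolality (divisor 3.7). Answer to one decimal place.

Calculated osmolality = 2·Na + glucose + urea + ethanol/3.7
= 2·142 + 6.6 + 3.2 + 308/3.7
= 284 + 6.60 + 3.20 + 83.24
= 377.04 mOsm/kg ≈ 377.0 mOsm/kg
Osmolar gap = measured − calculated = 376 − 377.0 = -1.0 mOsm/kg

-1.0 mOsm/kg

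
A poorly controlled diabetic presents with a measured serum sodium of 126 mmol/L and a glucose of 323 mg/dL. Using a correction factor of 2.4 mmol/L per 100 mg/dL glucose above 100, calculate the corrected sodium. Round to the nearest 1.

Corrected Na = measured Na + 2.4 · (glucose − 100)/100
= 126 + 2.4 · (323 − 100)/100
= 126 + 5.4
= 131.4 mmol/L

131 mmol/L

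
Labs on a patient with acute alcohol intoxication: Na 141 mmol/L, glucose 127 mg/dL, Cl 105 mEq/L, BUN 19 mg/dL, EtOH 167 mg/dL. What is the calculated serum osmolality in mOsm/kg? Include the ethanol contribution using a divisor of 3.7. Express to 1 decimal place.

341.0 mOsm/kg

Calculated osmolality = 2·Na + glucose/18 + BUN/2.8 + ethanol/3.7
= 2·141 + 127/18 + 19/2.8 + 167/3.7
= 282 + 7.06 + 6.79 + 45.14
= 340.99 mOsm/kg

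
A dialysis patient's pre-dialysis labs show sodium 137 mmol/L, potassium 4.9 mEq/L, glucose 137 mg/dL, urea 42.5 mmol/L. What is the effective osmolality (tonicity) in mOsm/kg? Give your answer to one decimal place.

281.6 mOsm/kg

Effective osmolality excludes urea (freely permeant across cell membranes):
2·Na + glucose/18
= 2·137 + 137/18
= 274 + 7.61
= 281.61 mOsm/kg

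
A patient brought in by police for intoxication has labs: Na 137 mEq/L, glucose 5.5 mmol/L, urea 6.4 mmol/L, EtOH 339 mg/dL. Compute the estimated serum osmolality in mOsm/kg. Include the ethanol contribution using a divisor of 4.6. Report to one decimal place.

359.6 mOsm/kg

Calculated osmolality = 2·Na + glucose + urea + ethanol/4.6
= 2·137 + 5.5 + 6.4 + 339/4.6
= 274 + 5.50 + 6.40 + 73.70
= 359.6 mOsm/kg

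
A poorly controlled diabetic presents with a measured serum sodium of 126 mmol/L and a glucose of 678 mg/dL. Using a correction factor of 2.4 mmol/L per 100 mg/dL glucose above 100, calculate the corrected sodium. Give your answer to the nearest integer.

Corrected Na = measured Na + 2.4 · (glucose − 100)/100
= 126 + 2.4 · (678 − 100)/100
= 126 + 13.9
= 139.9 mmol/L

140 mmol/L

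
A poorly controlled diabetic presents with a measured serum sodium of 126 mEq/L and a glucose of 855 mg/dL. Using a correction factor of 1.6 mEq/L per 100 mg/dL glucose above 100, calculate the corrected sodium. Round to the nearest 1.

Corrected Na = measured Na + 1.6 · (glucose − 100)/100
= 126 + 1.6 · (855 − 100)/100
= 126 + 12.1
= 138.1 mEq/L

138 mEq/L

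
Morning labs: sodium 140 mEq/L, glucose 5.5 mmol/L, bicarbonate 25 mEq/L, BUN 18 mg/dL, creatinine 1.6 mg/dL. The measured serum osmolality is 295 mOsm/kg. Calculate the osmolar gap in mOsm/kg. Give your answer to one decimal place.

Calculated osmolality = 2·Na + glucose + BUN/2.8
= 2·140 + 5.5 + 18/2.8
= 280 + 5.50 + 6.43
= 291.93 mOsm/kg ≈ 291.9 mOsm/kg
Osmolar gap = measured − calculated = 295 − 291.9 = 3.1 mOsm/kg

3.1 mOsm/kg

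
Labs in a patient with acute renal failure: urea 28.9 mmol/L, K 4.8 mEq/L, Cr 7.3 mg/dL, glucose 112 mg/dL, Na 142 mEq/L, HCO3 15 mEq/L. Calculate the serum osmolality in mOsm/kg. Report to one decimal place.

Calculated osmolality = 2·Na + glucose/18 + urea
= 2·142 + 112/18 + 28.9
= 284 + 6.22 + 28.90
= 319.12 mOsm/kg

319.1 mOsm/kg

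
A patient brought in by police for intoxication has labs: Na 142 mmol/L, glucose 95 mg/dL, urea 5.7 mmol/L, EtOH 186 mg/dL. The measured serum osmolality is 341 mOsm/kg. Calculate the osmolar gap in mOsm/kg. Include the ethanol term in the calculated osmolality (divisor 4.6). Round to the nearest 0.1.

5.6 mOsm/kg

Calculated osmolality = 2·Na + glucose/18 + urea + ethanol/4.6
= 2·142 + 95/18 + 5.7 + 186/4.6
= 284 + 5.28 + 5.70 + 40.43
= 335.41 mOsm/kg ≈ 335.4 mOsm/kg
Osmolar gap = measured − calculated = 341 − 335.4 = 5.6 mOsm/kg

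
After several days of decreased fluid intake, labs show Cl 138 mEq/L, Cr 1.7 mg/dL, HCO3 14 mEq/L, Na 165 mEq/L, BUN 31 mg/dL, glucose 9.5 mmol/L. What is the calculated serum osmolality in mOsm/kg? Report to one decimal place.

350.6 mOsm/kg

Calculated osmolality = 2·Na + glucose + BUN/2.8
= 2·165 + 9.5 + 31/2.8
= 330 + 9.50 + 11.07
= 350.57 mOsm/kg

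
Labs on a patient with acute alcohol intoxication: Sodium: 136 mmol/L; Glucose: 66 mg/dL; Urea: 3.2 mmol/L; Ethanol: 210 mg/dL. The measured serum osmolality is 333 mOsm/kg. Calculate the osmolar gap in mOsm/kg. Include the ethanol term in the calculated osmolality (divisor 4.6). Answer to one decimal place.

8.5 mOsm/kg

Calculated osmolality = 2·Na + glucose/18 + urea + ethanol/4.6
= 2·136 + 66/18 + 3.2 + 210/4.6
= 272 + 3.67 + 3.20 + 45.65
= 324.52 mOsm/kg ≈ 324.5 mOsm/kg
Osmolar gap = measured − calculated = 333 − 324.5 = 8.5 mOsm/kg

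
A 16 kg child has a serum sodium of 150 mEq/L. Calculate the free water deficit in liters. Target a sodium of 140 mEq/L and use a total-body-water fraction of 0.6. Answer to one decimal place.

0.7 L

TBW = 0.6 · 16 = 9.6 L
Free water deficit = TBW · (Na/140 − 1)
= 9.6 · (150/140 − 1)
= 9.6 · 0.0714
= 0.69 L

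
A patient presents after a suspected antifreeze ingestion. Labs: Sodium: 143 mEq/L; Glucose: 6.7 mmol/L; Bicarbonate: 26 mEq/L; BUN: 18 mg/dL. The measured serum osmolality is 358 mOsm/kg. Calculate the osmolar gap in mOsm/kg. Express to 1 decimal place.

58.9 mOsm/kg

Calculated osmolality = 2·Na + glucose + BUN/2.8
= 2·143 + 6.7 + 18/2.8
= 286 + 6.70 + 6.43
= 299.13 mOsm/kg ≈ 299.1 mOsm/kg
Osmolar gap = measured − calculated = 358 − 299.1 = 58.9 mOsm/kg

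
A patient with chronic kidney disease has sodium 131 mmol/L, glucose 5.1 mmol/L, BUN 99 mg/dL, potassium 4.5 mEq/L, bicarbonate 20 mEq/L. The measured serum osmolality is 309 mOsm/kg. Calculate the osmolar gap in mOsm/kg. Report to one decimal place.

6.5 mOsm/kg

Calculated osmolality = 2·Na + glucose + BUN/2.8
= 2·131 + 5.1 + 99/2.8
= 262 + 5.10 + 35.36
= 302.46 mOsm/kg ≈ 302.5 mOsm/kg
Osmolar gap = measured − calculated = 309 − 302.5 = 6.5 mOsm/kg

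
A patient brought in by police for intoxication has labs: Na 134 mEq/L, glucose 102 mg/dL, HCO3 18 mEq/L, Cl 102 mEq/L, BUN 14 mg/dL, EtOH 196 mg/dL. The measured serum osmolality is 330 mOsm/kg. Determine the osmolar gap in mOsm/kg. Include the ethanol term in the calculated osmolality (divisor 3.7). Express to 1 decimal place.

-1.6 mOsm/kg

Calculated osmolality = 2·Na + glucose/18 + BUN/2.8 + ethanol/3.7
= 2·134 + 102/18 + 14/2.8 + 196/3.7
= 268 + 5.67 + 5 + 52.97
= 331.64 mOsm/kg ≈ 331.6 mOsm/kg
Osmolar gap = measured − calculated = 330 − 331.6 = -1.6 mOsm/kg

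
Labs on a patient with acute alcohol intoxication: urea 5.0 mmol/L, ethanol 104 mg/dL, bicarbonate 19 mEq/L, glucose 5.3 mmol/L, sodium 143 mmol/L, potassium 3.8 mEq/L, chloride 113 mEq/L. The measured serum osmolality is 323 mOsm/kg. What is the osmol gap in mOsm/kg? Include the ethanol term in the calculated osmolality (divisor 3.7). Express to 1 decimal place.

-1.4 mOsm/kg

Calculated osmolality = 2·Na + glucose + urea + ethanol/3.7
= 2·143 + 5.3 + 5 + 104/3.7
= 286 + 5.30 + 5 + 28.11
= 324.41 mOsm/kg ≈ 324.4 mOsm/kg
Osmolar gap = measured − calculated = 323 − 324.4 = -1.4 mOsm/kg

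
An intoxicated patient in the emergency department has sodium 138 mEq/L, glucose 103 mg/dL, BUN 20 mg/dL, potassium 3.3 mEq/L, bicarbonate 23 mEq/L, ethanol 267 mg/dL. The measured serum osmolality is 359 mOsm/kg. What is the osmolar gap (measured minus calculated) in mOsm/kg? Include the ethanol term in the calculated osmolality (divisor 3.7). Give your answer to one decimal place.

Calculated osmolality = 2·Na + glucose/18 + BUN/2.8 + ethanol/3.7
= 2·138 + 103/18 + 20/2.8 + 267/3.7
= 276 + 5.72 + 7.14 + 72.16
= 361.02 mOsm/kg ≈ 361.0 mOsm/kg
Osmolar gap = measured − calculated = 359 − 361.0 = -2.0 mOsm/kg

-2.0 mOsm/kg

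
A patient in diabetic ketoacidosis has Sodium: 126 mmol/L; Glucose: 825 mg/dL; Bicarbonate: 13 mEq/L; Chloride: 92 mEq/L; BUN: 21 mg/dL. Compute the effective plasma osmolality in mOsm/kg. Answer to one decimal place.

297.8 mOsm/kg

Effective osmolality excludes urea (freely permeant across cell membranes):
2·Na + glucose/18
= 2·126 + 825/18
= 252 + 45.83
= 297.83 mOsm/kg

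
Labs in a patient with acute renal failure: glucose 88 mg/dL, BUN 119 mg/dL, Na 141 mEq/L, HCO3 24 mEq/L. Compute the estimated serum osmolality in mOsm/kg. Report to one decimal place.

329.4 mOsm/kg

Calculated osmolality = 2·Na + glucose/18 + BUN/2.8
= 2·141 + 88/18 + 119/2.8
= 282 + 4.89 + 42.50
= 329.39 mOsm/kg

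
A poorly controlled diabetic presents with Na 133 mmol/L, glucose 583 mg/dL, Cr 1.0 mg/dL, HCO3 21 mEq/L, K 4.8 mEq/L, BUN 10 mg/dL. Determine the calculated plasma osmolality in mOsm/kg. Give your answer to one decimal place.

302.0 mOsm/kg

Calculated osmolality = 2·Na + glucose/18 + BUN/2.8
= 2·133 + 583/18 + 10/2.8
= 266 + 32.39 + 3.57
= 301.96 mOsm/kg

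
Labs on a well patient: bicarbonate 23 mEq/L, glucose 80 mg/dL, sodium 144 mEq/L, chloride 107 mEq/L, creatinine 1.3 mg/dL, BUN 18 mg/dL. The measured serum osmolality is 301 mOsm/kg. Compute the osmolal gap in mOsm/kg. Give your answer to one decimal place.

Calculated osmolality = 2·Na + glucose/18 + BUN/2.8
= 2·144 + 80/18 + 18/2.8
= 288 + 4.44 + 6.43
= 298.87 mOsm/kg ≈ 298.9 mOsm/kg
Osmolar gap = measured − calculated = 301 − 298.9 = 2.1 mOsm/kg

2.1 mOsm/kg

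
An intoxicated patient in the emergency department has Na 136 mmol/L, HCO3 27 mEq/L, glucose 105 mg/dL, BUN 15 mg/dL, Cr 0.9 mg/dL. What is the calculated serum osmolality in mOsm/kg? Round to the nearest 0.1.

Calculated osmolality = 2·Na + glucose/18 + BUN/2.8
= 2·136 + 105/18 + 15/2.8
= 272 + 5.83 + 5.36
= 283.19 mOsm/kg

283.2 mOsm/kg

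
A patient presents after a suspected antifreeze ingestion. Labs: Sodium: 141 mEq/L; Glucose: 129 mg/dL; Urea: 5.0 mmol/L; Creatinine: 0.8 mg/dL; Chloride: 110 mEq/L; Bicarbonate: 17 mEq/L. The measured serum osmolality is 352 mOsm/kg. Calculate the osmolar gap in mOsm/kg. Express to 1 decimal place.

57.8 mOsm/kg

Calculated osmolality = 2·Na + glucose/18 + urea
= 2·141 + 129/18 + 5
= 282 + 7.17 + 5
= 294.17 mOsm/kg ≈ 294.2 mOsm/kg
Osmolar gap = measured − calculated = 352 − 294.2 = 57.8 mOsm/kg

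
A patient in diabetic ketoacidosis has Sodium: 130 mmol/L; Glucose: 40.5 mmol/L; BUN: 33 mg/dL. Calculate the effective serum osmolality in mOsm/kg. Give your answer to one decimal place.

300.5 mOsm/kg

Effective osmolality excludes urea (freely permeant across cell membranes):
2·Na + glucose
= 2·130 + 40.5
= 260 + 40.5
= 300.5 mOsm/kg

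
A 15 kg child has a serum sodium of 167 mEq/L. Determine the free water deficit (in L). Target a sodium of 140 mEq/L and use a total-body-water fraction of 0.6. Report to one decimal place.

TBW = 0.6 · 15 = 9 L
Free water deficit = TBW · (Na/140 − 1)
= 9 · (167/140 − 1)
= 9 · 0.1929
= 1.74 L

1.7 L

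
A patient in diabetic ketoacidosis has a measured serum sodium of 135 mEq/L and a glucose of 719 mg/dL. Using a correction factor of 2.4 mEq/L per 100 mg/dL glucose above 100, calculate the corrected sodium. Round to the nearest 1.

150 mEq/L

Corrected Na = measured Na + 2.4 · (glucose − 100)/100
= 135 + 2.4 · (719 − 100)/100
= 135 + 14.9
= 149.9 mEq/L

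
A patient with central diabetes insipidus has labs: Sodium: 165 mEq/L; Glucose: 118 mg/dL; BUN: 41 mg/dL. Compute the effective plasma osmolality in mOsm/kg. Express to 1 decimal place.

Effective osmolality excludes urea (freely permeant across cell membranes):
2·Na + glucose/18
= 2·165 + 118/18
= 330 + 6.56
= 336.56 mOsm/kg

336.6 mOsm/kg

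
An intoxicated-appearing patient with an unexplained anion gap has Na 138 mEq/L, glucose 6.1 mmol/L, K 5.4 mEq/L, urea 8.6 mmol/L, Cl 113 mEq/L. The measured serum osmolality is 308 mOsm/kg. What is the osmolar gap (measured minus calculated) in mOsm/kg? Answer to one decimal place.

Calculated osmolality = 2·Na + glucose + urea
= 2·138 + 6.1 + 8.6
= 276 + 6.10 + 8.60
= 290.7 mOsm/kg ≈ 290.7 mOsm/kg
Osmolar gap = measured − calculated = 308 − 290.7 = 17.3 mOsm/kg

17.3 mOsm/kg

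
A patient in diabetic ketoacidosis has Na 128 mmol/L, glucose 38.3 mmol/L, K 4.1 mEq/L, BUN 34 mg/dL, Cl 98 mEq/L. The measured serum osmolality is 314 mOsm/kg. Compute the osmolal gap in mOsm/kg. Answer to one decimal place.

Calculated osmolality = 2·Na + glucose + BUN/2.8
= 2·128 + 38.3 + 34/2.8
= 256 + 38.30 + 12.14
= 306.44 mOsm/kg ≈ 306.4 mOsm/kg
Osmolar gap = measured − calculated = 314 − 306.4 = 7.6 mOsm/kg

7.6 mOsm/kg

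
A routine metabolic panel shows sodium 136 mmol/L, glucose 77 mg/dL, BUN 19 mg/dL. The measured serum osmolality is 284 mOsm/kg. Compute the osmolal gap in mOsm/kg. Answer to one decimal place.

Calculated osmolality = 2·Na + glucose/18 + BUN/2.8
= 2·136 + 77/18 + 19/2.8
= 272 + 4.28 + 6.79
= 283.07 mOsm/kg ≈ 283.1 mOsm/kg
Osmolar gap = measured − calculated = 284 − 283.1 = 0.9 mOsm/kg

0.9 mOsm/kg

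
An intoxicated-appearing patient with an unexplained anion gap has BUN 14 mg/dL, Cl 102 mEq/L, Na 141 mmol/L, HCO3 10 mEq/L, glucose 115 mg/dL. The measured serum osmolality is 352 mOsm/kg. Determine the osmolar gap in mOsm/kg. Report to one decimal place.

Calculated osmolality = 2·Na + glucose/18 + BUN/2.8
= 2·141 + 115/18 + 14/2.8
= 282 + 6.39 + 5
= 293.39 mOsm/kg ≈ 293.4 mOsm/kg
Osmolar gap = measured − calculated = 352 − 293.4 = 58.6 mOsm/kg

58.6 mOsm/kg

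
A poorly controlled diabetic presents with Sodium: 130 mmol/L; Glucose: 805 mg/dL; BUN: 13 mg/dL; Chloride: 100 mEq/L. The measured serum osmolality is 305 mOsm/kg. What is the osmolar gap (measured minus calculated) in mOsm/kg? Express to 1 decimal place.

-4.4 mOsm/kg

Calculated osmolality = 2·Na + glucose/18 + BUN/2.8
= 2·130 + 805/18 + 13/2.8
= 260 + 44.72 + 4.64
= 309.36 mOsm/kg ≈ 309.4 mOsm/kg
Osmolar gap = measured − calculated = 305 − 309.4 = -4.4 mOsm/kg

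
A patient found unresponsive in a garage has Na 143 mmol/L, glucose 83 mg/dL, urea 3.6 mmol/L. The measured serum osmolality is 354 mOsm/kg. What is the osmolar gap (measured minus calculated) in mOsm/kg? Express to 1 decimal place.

59.8 mOsm/kg

Calculated osmolality = 2·Na + glucose/18 + urea
= 2·143 + 83/18 + 3.6
= 286 + 4.61 + 3.60
= 294.21 mOsm/kg ≈ 294.2 mOsm/kg
Osmolar gap = measured − calculated = 354 − 294.2 = 59.8 mOsm/kg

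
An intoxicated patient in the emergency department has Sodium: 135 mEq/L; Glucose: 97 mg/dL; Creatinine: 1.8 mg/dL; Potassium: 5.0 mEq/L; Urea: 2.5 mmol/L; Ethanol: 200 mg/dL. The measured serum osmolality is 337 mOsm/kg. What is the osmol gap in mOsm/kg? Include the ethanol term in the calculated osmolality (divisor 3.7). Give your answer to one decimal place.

Calculated osmolality = 2·Na + glucose/18 + urea + ethanol/3.7
= 2·135 + 97/18 + 2.5 + 200/3.7
= 270 + 5.39 + 2.50 + 54.05
= 331.94 mOsm/kg ≈ 331.9 mOsm/kg
Osmolar gap = measured − calculated = 337 − 331.9 = 5.1 mOsm/kg

5.1 mOsm/kg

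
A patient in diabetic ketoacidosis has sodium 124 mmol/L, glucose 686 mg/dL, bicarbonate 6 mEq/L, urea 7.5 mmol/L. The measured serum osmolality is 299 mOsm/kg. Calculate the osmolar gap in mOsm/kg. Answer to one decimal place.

Calculated osmolality = 2·Na + glucose/18 + urea
= 2·124 + 686/18 + 7.5
= 248 + 38.11 + 7.50
= 293.61 mOsm/kg ≈ 293.6 mOsm/kg
Osmolar gap = measured − calculated = 299 − 293.6 = 5.4 mOsm/kg

5.4 mOsm/kg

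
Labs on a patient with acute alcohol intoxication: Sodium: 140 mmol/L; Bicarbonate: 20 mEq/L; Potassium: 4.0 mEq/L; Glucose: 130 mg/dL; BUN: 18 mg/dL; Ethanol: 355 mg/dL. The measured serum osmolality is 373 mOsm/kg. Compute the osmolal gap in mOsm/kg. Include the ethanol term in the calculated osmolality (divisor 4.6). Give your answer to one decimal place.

Calculated osmolality = 2·Na + glucose/18 + BUN/2.8 + ethanol/4.6
= 2·140 + 130/18 + 18/2.8 + 355/4.6
= 280 + 7.22 + 6.43 + 77.17
= 370.82 mOsm/kg ≈ 370.8 mOsm/kg
Osmolar gap = measured − calculated = 373 − 370.8 = 2.2 mOsm/kg

2.2 mOsm/kg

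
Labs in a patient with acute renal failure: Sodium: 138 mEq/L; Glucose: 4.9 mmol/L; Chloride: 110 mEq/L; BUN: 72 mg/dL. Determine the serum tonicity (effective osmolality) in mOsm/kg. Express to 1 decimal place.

280.9 mOsm/kg

Effective osmolality excludes urea (freely permeant across cell membranes):
2·Na + glucose
= 2·138 + 4.9
= 276 + 4.9
= 280.9 mOsm/kg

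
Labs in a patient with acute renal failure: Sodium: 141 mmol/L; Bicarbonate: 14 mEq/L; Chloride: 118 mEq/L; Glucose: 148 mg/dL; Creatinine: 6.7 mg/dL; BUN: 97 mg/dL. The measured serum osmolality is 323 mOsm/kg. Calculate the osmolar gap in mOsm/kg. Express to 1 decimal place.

Calculated osmolality = 2·Na + glucose/18 + BUN/2.8
= 2·141 + 148/18 + 97/2.8
= 282 + 8.22 + 34.64
= 324.86 mOsm/kg ≈ 324.9 mOsm/kg
Osmolar gap = measured − calculated = 323 − 324.9 = -1.9 mOsm/kg

-1.9 mOsm/kg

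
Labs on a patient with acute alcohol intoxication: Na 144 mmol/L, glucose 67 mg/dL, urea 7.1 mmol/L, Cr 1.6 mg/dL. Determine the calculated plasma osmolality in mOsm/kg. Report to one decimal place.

Calculated osmolality = 2·Na + glucose/18 + urea
= 2·144 + 67/18 + 7.1
= 288 + 3.72 + 7.10
= 298.82 mOsm/kg

298.8 mOsm/kg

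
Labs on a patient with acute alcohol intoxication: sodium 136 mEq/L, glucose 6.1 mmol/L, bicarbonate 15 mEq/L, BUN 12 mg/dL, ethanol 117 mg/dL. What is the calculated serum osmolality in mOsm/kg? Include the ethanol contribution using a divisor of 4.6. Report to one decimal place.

Calculated osmolality = 2·Na + glucose + BUN/2.8 + ethanol/4.6
= 2·136 + 6.1 + 12/2.8 + 117/4.6
= 272 + 6.10 + 4.29 + 25.43
= 307.82 mOsm/kg

307.8 mOsm/kg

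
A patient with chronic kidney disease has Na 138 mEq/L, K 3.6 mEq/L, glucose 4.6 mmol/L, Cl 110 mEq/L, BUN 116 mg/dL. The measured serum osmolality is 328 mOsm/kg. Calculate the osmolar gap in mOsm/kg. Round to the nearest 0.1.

6.0 mOsm/kg

Calculated osmolality = 2·Na + glucose + BUN/2.8
= 2·138 + 4.6 + 116/2.8
= 276 + 4.60 + 41.43
= 322.03 mOsm/kg ≈ 322.0 mOsm/kg
Osmolar gap = measured − calculated = 328 − 322.0 = 6.0 mOsm/kg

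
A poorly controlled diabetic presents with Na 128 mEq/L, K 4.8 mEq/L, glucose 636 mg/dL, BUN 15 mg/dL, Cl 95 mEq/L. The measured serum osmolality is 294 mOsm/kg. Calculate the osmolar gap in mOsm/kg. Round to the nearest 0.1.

Calculated osmolality = 2·Na + glucose/18 + BUN/2.8
= 2·128 + 636/18 + 15/2.8
= 256 + 35.33 + 5.36
= 296.69 mOsm/kg ≈ 296.7 mOsm/kg
Osmolar gap = measured − calculated = 294 − 296.7 = -2.7 mOsm/kg

-2.7 mOsm/kg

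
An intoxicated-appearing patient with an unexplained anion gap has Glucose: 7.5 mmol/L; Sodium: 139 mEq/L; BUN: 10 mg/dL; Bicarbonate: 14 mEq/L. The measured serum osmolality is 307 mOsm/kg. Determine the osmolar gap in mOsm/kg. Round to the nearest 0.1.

17.9 mOsm/kg

Calculated osmolality = 2·Na + glucose + BUN/2.8
= 2·139 + 7.5 + 10/2.8
= 278 + 7.50 + 3.57
= 289.07 mOsm/kg ≈ 289.1 mOsm/kg
Osmolar gap = measured − calculated = 307 − 289.1 = 17.9 mOsm/kg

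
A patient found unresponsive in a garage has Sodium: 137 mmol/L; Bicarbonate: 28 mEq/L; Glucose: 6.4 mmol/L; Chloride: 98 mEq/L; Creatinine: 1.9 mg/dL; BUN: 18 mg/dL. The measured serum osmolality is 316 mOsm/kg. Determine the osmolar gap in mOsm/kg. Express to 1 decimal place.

29.2 mOsm/kg

Calculated osmolality = 2·Na + glucose + BUN/2.8
= 2·137 + 6.4 + 18/2.8
= 274 + 6.40 + 6.43
= 286.83 mOsm/kg ≈ 286.8 mOsm/kg
Osmolar gap = measured − calculated = 316 − 286.8 = 29.2 mOsm/kg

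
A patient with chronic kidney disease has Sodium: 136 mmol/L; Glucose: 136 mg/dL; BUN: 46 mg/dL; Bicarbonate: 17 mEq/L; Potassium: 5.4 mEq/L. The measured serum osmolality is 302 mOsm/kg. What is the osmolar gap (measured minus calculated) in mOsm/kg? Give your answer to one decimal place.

6.0 mOsm/kg

Calculated osmolality = 2·Na + glucose/18 + BUN/2.8
= 2·136 + 136/18 + 46/2.8
= 272 + 7.56 + 16.43
= 295.99 mOsm/kg ≈ 296.0 mOsm/kg
Osmolar gap = measured − calculated = 302 − 296.0 = 6.0 mOsm/kg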